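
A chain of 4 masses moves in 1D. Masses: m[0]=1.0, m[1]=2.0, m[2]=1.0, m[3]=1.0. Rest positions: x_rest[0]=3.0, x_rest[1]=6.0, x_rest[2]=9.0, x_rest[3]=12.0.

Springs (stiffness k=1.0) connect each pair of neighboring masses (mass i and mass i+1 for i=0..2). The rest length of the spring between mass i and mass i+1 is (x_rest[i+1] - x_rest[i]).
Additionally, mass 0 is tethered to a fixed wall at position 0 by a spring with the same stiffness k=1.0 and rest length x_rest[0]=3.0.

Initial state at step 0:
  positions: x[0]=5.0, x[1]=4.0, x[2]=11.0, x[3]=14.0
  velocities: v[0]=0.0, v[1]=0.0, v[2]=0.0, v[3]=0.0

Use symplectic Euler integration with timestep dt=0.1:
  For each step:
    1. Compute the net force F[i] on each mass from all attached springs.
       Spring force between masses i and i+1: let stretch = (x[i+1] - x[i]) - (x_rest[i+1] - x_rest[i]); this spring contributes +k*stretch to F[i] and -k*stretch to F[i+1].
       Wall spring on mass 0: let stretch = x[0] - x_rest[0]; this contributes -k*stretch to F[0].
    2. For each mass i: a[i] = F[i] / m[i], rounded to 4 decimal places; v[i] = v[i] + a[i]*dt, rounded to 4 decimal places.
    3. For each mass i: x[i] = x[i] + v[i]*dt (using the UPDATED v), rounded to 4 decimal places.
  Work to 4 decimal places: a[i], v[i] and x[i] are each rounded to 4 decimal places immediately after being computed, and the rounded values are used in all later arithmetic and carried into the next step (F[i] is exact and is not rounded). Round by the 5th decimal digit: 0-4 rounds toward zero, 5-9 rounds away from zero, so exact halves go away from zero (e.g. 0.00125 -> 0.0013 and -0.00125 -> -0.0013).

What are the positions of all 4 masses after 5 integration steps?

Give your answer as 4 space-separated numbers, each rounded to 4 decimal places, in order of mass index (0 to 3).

Step 0: x=[5.0000 4.0000 11.0000 14.0000] v=[0.0000 0.0000 0.0000 0.0000]
Step 1: x=[4.9400 4.0400 10.9600 14.0000] v=[-0.6000 0.4000 -0.4000 0.0000]
Step 2: x=[4.8216 4.1191 10.8812 13.9996] v=[-1.1840 0.7910 -0.7880 -0.0040]
Step 3: x=[4.6480 4.2355 10.7660 13.9980] v=[-1.7364 1.1642 -1.1524 -0.0158]
Step 4: x=[4.4238 4.3866 10.6178 13.9941] v=[-2.2425 1.5114 -1.4823 -0.0390]
Step 5: x=[4.1549 4.5691 10.4410 13.9864] v=[-2.6886 1.8248 -1.7678 -0.0766]

Answer: 4.1549 4.5691 10.4410 13.9864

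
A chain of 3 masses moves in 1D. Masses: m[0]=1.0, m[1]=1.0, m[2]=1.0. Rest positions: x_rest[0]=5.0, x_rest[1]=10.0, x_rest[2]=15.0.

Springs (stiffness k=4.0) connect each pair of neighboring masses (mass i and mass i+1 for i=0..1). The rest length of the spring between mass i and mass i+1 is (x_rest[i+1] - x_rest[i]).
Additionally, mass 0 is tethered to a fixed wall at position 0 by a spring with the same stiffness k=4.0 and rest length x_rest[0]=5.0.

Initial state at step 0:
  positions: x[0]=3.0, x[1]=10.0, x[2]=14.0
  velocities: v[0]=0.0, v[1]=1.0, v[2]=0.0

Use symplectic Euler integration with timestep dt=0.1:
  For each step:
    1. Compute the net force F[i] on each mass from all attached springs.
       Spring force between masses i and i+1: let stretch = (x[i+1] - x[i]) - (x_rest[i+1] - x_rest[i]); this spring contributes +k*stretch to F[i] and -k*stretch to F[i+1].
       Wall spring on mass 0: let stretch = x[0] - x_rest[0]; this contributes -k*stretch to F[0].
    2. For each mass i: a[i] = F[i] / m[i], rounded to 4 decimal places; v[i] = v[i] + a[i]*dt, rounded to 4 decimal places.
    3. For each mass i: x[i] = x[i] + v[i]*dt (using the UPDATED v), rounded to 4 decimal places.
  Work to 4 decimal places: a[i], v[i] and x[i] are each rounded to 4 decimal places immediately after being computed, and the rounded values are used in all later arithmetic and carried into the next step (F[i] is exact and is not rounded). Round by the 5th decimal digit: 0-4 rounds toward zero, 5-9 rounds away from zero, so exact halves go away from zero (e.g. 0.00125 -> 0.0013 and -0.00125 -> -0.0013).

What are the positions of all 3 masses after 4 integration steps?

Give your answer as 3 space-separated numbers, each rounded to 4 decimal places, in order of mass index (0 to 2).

Answer: 4.3868 9.3734 14.3478

Derivation:
Step 0: x=[3.0000 10.0000 14.0000] v=[0.0000 1.0000 0.0000]
Step 1: x=[3.1600 9.9800 14.0400] v=[1.6000 -0.2000 0.4000]
Step 2: x=[3.4664 9.8496 14.1176] v=[3.0640 -1.3040 0.7760]
Step 3: x=[3.8895 9.6346 14.2245] v=[4.2307 -2.1501 1.0688]
Step 4: x=[4.3868 9.3734 14.3478] v=[4.9729 -2.6122 1.2328]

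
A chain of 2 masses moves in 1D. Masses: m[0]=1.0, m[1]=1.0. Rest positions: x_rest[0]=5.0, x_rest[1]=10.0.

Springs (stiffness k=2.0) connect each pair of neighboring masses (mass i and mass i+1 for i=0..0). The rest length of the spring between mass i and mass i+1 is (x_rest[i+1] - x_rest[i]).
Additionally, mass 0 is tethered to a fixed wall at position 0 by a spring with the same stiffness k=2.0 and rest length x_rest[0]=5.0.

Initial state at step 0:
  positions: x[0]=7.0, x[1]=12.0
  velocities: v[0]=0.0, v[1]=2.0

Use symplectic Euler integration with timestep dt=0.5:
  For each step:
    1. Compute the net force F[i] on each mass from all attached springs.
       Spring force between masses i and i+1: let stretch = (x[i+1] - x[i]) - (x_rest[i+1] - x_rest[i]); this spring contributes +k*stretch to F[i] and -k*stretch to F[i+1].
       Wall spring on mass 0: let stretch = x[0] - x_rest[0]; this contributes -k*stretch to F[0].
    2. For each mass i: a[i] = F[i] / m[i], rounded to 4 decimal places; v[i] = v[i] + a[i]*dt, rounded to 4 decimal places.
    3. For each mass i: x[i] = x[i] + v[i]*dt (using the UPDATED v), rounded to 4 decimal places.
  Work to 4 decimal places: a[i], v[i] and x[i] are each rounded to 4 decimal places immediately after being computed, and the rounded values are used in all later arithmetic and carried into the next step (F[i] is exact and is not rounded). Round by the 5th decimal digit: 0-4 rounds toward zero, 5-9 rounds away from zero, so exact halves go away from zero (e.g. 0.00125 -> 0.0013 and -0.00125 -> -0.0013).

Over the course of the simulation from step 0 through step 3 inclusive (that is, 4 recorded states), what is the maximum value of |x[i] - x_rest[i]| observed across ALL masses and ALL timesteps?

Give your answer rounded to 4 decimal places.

Answer: 3.0000

Derivation:
Step 0: x=[7.0000 12.0000] v=[0.0000 2.0000]
Step 1: x=[6.0000 13.0000] v=[-2.0000 2.0000]
Step 2: x=[5.5000 13.0000] v=[-1.0000 0.0000]
Step 3: x=[6.0000 11.7500] v=[1.0000 -2.5000]
Max displacement = 3.0000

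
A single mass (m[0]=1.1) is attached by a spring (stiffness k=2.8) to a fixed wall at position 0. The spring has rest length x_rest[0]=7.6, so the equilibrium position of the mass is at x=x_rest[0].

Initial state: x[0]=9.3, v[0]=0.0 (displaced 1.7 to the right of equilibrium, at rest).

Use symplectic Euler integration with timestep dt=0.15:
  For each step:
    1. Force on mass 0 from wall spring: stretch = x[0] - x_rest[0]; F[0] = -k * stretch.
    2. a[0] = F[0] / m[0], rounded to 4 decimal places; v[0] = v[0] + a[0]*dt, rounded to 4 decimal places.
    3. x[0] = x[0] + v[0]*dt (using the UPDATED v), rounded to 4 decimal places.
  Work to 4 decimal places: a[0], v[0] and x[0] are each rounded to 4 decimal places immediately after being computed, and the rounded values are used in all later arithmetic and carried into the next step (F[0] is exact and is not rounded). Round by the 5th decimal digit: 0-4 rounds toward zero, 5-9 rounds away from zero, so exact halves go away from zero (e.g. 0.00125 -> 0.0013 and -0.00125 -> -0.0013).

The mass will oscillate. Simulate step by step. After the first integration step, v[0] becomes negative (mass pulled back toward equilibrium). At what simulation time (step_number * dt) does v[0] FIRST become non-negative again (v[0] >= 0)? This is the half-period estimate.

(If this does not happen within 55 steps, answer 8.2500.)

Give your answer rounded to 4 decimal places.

Step 0: x=[9.3000] v=[0.0000]
Step 1: x=[9.2026] v=[-0.6491]
Step 2: x=[9.0135] v=[-1.2610]
Step 3: x=[8.7434] v=[-1.8007]
Step 4: x=[8.4078] v=[-2.2373]
Step 5: x=[8.0259] v=[-2.5457]
Step 6: x=[7.6197] v=[-2.7083]
Step 7: x=[7.2123] v=[-2.7158]
Step 8: x=[6.8271] v=[-2.5678]
Step 9: x=[6.4862] v=[-2.2727]
Step 10: x=[6.2091] v=[-1.8474]
Step 11: x=[6.0117] v=[-1.3163]
Step 12: x=[5.9052] v=[-0.7099]
Step 13: x=[5.8958] v=[-0.0628]
Step 14: x=[5.9840] v=[0.5879]
First v>=0 after going negative at step 14, time=2.1000

Answer: 2.1000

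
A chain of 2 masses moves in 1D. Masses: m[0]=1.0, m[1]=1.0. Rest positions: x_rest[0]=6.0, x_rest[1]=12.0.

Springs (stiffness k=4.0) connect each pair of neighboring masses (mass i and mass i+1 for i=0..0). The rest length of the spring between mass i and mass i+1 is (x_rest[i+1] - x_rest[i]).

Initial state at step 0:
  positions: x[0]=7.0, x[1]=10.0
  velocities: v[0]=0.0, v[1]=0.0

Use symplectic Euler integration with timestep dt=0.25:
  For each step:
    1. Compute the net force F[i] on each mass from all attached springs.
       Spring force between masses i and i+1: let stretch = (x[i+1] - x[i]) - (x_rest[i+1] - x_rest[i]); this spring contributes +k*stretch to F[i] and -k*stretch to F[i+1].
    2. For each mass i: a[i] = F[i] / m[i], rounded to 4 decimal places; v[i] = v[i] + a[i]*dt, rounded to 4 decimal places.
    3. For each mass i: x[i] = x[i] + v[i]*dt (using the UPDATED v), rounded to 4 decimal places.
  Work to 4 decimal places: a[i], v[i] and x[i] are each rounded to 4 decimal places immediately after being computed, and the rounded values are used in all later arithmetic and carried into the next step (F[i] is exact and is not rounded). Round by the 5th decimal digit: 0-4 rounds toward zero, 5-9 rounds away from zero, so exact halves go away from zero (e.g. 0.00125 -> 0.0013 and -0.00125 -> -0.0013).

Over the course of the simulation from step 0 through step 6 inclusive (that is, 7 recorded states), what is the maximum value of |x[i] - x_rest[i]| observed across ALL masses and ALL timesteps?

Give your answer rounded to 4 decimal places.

Answer: 2.0937

Derivation:
Step 0: x=[7.0000 10.0000] v=[0.0000 0.0000]
Step 1: x=[6.2500 10.7500] v=[-3.0000 3.0000]
Step 2: x=[5.1250 11.8750] v=[-4.5000 4.5000]
Step 3: x=[4.1875 12.8125] v=[-3.7500 3.7500]
Step 4: x=[3.9063 13.0938] v=[-1.1250 1.1250]
Step 5: x=[4.4219 12.5782] v=[2.0625 -2.0625]
Step 6: x=[5.4766 11.5235] v=[4.2188 -4.2188]
Max displacement = 2.0937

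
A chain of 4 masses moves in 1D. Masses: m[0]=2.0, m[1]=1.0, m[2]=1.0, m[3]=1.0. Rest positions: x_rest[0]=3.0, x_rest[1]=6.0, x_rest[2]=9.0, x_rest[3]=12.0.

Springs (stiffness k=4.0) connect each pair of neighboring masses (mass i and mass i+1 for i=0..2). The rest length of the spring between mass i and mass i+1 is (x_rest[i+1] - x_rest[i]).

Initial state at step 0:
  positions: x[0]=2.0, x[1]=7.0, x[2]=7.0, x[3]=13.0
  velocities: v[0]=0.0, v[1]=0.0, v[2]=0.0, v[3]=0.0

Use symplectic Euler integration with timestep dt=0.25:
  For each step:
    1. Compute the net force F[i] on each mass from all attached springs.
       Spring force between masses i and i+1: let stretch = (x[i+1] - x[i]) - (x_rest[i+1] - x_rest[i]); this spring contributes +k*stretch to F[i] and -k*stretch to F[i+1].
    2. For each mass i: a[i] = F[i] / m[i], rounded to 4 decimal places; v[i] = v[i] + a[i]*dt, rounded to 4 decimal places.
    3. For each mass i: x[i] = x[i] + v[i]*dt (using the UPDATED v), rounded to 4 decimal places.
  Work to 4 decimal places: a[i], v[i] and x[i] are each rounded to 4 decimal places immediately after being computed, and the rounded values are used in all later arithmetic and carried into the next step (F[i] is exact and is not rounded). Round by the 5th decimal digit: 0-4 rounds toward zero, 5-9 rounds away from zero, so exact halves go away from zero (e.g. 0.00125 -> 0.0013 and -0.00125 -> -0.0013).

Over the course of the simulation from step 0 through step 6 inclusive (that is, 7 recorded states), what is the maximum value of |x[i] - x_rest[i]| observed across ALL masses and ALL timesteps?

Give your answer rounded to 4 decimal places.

Answer: 2.5327

Derivation:
Step 0: x=[2.0000 7.0000 7.0000 13.0000] v=[0.0000 0.0000 0.0000 0.0000]
Step 1: x=[2.2500 5.7500 8.5000 12.2500] v=[1.0000 -5.0000 6.0000 -3.0000]
Step 2: x=[2.5625 4.3125 10.2500 11.3125] v=[1.2500 -5.7500 7.0000 -3.7500]
Step 3: x=[2.7188 3.9219 10.7813 10.8594] v=[0.6250 -1.5625 2.1250 -1.8125]
Step 4: x=[2.6504 4.9454 9.6172 11.1368] v=[-0.2735 4.0938 -4.6563 1.1094]
Step 5: x=[2.4939 6.5631 7.6651 11.7843] v=[-0.6260 6.4706 -7.8085 2.5898]
Step 6: x=[2.4711 7.4390 6.4673 12.1520] v=[-0.0914 3.5034 -4.7913 1.4706]
Max displacement = 2.5327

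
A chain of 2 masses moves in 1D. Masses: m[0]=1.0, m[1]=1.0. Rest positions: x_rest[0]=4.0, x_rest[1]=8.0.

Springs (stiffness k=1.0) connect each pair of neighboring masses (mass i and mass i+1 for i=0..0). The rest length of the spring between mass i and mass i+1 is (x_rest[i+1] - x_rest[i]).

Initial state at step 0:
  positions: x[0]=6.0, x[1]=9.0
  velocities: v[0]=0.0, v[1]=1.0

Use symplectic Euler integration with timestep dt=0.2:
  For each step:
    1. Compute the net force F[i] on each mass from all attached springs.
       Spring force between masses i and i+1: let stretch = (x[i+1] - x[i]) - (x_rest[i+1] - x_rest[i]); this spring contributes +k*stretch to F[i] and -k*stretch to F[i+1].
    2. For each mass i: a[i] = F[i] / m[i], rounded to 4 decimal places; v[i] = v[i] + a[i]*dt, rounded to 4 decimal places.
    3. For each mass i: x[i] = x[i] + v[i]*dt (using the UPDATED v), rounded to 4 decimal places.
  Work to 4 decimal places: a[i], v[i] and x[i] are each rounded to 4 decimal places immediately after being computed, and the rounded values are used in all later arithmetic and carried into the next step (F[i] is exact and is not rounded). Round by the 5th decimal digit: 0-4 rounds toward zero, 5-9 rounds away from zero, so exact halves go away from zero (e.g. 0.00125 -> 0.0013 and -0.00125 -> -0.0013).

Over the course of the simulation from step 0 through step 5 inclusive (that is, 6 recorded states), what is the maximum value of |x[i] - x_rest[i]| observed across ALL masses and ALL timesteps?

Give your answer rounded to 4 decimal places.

Answer: 2.3481

Derivation:
Step 0: x=[6.0000 9.0000] v=[0.0000 1.0000]
Step 1: x=[5.9600 9.2400] v=[-0.2000 1.2000]
Step 2: x=[5.8912 9.5088] v=[-0.3440 1.3440]
Step 3: x=[5.8071 9.7929] v=[-0.4205 1.4205]
Step 4: x=[5.7224 10.0776] v=[-0.4233 1.4233]
Step 5: x=[5.6519 10.3481] v=[-0.3523 1.3523]
Max displacement = 2.3481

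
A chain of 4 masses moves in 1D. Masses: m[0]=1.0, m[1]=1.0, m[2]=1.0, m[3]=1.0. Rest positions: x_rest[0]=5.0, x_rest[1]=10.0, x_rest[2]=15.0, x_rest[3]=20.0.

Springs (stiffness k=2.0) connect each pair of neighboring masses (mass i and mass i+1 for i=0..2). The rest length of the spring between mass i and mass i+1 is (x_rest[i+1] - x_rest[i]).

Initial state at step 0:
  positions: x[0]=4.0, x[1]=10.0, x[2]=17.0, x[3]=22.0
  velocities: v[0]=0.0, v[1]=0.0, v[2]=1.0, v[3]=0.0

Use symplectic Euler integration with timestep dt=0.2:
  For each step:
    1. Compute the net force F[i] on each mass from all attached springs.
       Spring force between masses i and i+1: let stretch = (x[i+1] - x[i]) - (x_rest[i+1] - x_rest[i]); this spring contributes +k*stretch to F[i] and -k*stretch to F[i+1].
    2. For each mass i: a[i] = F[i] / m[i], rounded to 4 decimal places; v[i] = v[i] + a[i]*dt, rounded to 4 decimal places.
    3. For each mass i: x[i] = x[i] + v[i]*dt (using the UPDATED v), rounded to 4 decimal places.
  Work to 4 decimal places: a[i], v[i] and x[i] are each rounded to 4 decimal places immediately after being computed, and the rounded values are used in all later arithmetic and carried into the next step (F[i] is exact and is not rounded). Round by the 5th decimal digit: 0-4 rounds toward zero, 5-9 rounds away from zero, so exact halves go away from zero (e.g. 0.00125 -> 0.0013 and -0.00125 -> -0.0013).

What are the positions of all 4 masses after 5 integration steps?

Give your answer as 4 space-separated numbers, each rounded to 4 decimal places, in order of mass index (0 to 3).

Step 0: x=[4.0000 10.0000 17.0000 22.0000] v=[0.0000 0.0000 1.0000 0.0000]
Step 1: x=[4.0800 10.0800 17.0400 22.0000] v=[0.4000 0.4000 0.2000 0.0000]
Step 2: x=[4.2400 10.2368 16.9200 22.0032] v=[0.8000 0.7840 -0.6000 0.0160]
Step 3: x=[4.4797 10.4485 16.6720 21.9997] v=[1.1987 1.0586 -1.2400 -0.0173]
Step 4: x=[4.7969 10.6806 16.3523 21.9700] v=[1.5862 1.1605 -1.5983 -0.1484]
Step 5: x=[5.1848 10.8957 16.0283 21.8909] v=[1.9397 1.0757 -1.6199 -0.3955]

Answer: 5.1848 10.8957 16.0283 21.8909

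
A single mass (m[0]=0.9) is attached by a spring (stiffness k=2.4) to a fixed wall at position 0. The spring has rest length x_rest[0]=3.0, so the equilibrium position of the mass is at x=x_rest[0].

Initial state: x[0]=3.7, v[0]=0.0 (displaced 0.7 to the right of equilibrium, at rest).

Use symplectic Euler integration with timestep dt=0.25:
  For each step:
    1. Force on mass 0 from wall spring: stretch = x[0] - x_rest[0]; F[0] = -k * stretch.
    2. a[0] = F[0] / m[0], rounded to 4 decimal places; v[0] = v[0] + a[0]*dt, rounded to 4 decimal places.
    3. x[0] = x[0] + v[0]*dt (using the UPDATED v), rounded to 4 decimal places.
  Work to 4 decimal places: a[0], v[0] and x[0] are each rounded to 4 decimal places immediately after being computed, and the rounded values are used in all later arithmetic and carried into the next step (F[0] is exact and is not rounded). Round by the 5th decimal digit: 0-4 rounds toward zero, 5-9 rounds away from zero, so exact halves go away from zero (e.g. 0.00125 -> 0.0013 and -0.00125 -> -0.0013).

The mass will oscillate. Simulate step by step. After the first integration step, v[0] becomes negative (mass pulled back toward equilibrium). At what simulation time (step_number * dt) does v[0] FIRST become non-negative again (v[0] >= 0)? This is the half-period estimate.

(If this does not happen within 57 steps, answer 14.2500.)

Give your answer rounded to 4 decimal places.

Step 0: x=[3.7000] v=[0.0000]
Step 1: x=[3.5833] v=[-0.4667]
Step 2: x=[3.3694] v=[-0.8556]
Step 3: x=[3.0939] v=[-1.1019]
Step 4: x=[2.8028] v=[-1.1645]
Step 5: x=[2.5446] v=[-1.0330]
Step 6: x=[2.3623] v=[-0.7294]
Step 7: x=[2.2862] v=[-0.3043]
Step 8: x=[2.3291] v=[0.1716]
First v>=0 after going negative at step 8, time=2.0000

Answer: 2.0000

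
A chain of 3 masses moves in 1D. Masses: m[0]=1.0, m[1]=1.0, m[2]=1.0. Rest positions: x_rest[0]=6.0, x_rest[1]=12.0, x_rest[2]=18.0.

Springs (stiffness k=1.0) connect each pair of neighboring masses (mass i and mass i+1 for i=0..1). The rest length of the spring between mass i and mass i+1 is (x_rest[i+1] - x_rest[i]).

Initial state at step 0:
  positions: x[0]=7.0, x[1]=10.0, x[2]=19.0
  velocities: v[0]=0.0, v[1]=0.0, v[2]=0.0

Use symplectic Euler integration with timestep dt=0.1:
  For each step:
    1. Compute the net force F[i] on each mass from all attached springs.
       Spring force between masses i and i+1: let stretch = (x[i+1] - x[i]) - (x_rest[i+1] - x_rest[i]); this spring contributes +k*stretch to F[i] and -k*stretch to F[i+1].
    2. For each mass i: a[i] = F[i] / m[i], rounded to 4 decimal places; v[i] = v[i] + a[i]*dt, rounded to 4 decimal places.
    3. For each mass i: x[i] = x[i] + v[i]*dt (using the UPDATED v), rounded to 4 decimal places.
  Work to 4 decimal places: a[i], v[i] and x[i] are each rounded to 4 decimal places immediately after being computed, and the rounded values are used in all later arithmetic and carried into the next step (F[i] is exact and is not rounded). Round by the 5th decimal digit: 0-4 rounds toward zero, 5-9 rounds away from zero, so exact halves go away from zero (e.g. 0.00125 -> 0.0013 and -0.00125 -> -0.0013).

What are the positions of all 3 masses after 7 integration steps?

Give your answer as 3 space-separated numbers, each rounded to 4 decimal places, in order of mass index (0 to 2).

Step 0: x=[7.0000 10.0000 19.0000] v=[0.0000 0.0000 0.0000]
Step 1: x=[6.9700 10.0600 18.9700] v=[-0.3000 0.6000 -0.3000]
Step 2: x=[6.9109 10.1782 18.9109] v=[-0.5910 1.1820 -0.5910]
Step 3: x=[6.8245 10.3511 18.8245] v=[-0.8643 1.7285 -0.8643]
Step 4: x=[6.7133 10.5734 18.7133] v=[-1.1116 2.2232 -1.1116]
Step 5: x=[6.5807 10.8385 18.5807] v=[-1.3256 2.6512 -1.3256]
Step 6: x=[6.4307 11.1385 18.4307] v=[-1.4998 2.9996 -1.4998]
Step 7: x=[6.2678 11.4643 18.2678] v=[-1.6290 3.2580 -1.6290]

Answer: 6.2678 11.4643 18.2678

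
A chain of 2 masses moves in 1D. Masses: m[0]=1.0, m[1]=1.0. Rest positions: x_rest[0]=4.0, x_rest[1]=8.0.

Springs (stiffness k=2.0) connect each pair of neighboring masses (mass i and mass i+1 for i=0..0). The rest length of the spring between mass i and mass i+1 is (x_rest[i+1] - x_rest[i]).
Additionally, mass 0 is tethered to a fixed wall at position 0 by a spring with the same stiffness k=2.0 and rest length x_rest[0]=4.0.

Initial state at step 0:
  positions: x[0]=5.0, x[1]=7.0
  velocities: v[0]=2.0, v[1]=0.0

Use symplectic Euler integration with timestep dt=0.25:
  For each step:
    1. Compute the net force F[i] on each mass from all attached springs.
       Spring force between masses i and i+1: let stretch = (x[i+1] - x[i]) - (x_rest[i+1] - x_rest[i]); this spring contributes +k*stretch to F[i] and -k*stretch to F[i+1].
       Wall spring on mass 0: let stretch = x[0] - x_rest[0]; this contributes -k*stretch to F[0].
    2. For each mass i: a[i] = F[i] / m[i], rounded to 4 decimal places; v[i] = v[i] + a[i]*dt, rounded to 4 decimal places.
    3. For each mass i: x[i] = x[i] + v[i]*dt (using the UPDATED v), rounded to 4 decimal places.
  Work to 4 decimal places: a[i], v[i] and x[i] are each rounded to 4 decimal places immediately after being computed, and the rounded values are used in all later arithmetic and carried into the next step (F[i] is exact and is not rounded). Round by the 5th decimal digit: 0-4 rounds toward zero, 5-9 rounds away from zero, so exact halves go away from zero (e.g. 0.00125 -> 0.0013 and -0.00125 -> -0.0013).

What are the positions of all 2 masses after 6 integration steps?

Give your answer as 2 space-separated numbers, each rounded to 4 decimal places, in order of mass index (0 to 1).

Step 0: x=[5.0000 7.0000] v=[2.0000 0.0000]
Step 1: x=[5.1250 7.2500] v=[0.5000 1.0000]
Step 2: x=[4.8750 7.7344] v=[-1.0000 1.9375]
Step 3: x=[4.3731 8.3614] v=[-2.0078 2.5078]
Step 4: x=[3.8231 8.9898] v=[-2.2002 2.5137]
Step 5: x=[3.4410 9.4724] v=[-1.5284 1.9304]
Step 6: x=[3.3827 9.7011] v=[-0.2332 0.9147]

Answer: 3.3827 9.7011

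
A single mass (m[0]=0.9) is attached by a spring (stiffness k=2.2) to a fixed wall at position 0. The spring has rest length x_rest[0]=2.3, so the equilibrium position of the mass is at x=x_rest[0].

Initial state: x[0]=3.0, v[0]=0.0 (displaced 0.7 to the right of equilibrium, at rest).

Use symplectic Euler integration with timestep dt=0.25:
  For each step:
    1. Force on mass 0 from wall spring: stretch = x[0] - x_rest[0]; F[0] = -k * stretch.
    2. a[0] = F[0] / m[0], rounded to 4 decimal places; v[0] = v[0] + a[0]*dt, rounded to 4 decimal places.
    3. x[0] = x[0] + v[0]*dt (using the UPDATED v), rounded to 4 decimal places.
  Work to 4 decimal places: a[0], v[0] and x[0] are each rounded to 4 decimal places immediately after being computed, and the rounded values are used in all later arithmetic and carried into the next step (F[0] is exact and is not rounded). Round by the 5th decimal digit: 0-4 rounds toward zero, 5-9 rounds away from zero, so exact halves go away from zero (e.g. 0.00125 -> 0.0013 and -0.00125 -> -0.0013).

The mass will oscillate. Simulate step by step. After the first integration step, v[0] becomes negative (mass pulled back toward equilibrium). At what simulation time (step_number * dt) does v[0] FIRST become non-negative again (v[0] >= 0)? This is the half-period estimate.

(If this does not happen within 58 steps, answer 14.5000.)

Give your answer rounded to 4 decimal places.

Answer: 2.0000

Derivation:
Step 0: x=[3.0000] v=[0.0000]
Step 1: x=[2.8931] v=[-0.4278]
Step 2: x=[2.6955] v=[-0.7903]
Step 3: x=[2.4375] v=[-1.0320]
Step 4: x=[2.1585] v=[-1.1160]
Step 5: x=[1.9011] v=[-1.0295]
Step 6: x=[1.7047] v=[-0.7857]
Step 7: x=[1.5992] v=[-0.4219]
Step 8: x=[1.6008] v=[0.0064]
First v>=0 after going negative at step 8, time=2.0000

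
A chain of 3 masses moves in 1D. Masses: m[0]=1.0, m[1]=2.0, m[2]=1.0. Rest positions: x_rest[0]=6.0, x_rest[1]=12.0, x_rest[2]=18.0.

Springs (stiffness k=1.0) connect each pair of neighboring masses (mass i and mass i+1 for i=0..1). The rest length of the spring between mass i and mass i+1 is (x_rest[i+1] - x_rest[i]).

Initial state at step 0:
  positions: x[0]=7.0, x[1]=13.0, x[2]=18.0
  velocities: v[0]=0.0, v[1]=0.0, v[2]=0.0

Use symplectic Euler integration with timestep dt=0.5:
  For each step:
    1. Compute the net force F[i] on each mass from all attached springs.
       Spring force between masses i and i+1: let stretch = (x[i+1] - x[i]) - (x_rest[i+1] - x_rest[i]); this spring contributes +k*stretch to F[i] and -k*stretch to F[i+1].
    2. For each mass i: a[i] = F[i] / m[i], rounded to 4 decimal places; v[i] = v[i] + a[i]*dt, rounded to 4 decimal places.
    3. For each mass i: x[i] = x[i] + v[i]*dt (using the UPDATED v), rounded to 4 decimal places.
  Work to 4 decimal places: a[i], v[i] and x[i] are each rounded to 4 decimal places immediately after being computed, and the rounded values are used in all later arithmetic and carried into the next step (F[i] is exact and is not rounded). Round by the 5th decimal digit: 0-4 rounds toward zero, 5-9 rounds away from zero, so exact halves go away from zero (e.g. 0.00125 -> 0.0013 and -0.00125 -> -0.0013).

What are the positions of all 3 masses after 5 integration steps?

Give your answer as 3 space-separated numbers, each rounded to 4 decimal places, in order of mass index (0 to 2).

Step 0: x=[7.0000 13.0000 18.0000] v=[0.0000 0.0000 0.0000]
Step 1: x=[7.0000 12.8750 18.2500] v=[0.0000 -0.2500 0.5000]
Step 2: x=[6.9688 12.6875 18.6563] v=[-0.0625 -0.3750 0.8125]
Step 3: x=[6.8672 12.5313 19.0704] v=[-0.2032 -0.3125 0.8281]
Step 4: x=[6.6816 12.4844 19.3497] v=[-0.3712 -0.0938 0.5586]
Step 5: x=[6.4467 12.5704 19.4127] v=[-0.4698 0.1719 0.1260]

Answer: 6.4467 12.5704 19.4127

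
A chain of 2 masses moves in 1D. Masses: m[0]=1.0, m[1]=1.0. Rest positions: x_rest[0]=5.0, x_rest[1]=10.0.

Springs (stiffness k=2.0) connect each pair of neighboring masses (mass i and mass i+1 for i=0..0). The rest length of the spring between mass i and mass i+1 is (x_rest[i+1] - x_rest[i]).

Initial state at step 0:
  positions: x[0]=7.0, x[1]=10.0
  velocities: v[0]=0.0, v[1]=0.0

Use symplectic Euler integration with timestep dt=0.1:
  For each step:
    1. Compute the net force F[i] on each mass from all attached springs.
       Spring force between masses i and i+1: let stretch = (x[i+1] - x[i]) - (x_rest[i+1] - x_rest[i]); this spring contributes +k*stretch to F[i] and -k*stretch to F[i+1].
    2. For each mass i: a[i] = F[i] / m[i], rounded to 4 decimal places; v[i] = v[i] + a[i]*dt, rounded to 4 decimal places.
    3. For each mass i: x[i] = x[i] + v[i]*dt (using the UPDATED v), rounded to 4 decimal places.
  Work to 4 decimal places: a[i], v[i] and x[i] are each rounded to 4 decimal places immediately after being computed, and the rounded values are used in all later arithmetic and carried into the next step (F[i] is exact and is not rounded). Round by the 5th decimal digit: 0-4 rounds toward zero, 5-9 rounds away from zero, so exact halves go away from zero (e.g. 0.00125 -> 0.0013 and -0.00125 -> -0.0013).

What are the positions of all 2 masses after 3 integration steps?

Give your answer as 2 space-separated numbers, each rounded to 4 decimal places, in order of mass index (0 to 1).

Step 0: x=[7.0000 10.0000] v=[0.0000 0.0000]
Step 1: x=[6.9600 10.0400] v=[-0.4000 0.4000]
Step 2: x=[6.8816 10.1184] v=[-0.7840 0.7840]
Step 3: x=[6.7679 10.2321] v=[-1.1366 1.1366]

Answer: 6.7679 10.2321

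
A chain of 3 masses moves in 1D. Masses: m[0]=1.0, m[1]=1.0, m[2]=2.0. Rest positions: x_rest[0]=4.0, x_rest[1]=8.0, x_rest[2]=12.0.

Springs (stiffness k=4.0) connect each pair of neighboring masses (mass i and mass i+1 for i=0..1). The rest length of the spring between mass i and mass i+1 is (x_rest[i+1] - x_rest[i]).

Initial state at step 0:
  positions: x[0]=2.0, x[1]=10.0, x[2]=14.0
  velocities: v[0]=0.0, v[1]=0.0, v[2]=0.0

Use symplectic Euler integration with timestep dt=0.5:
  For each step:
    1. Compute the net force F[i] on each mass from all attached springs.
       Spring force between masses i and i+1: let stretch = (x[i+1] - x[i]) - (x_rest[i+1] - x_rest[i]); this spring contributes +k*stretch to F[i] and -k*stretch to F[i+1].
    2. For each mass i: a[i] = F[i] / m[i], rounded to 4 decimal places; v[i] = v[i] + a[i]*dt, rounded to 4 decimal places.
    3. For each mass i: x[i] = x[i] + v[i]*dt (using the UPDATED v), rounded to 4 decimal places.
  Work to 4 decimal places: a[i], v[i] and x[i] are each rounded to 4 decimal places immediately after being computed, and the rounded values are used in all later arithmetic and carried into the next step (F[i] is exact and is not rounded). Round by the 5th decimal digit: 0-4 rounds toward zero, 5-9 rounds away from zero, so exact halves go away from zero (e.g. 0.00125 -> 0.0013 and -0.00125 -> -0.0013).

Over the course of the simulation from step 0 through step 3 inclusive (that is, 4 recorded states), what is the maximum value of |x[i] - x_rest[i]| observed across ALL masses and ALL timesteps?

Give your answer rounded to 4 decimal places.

Answer: 4.0000

Derivation:
Step 0: x=[2.0000 10.0000 14.0000] v=[0.0000 0.0000 0.0000]
Step 1: x=[6.0000 6.0000 14.0000] v=[8.0000 -8.0000 0.0000]
Step 2: x=[6.0000 10.0000 12.0000] v=[0.0000 8.0000 -4.0000]
Step 3: x=[6.0000 12.0000 11.0000] v=[0.0000 4.0000 -2.0000]
Max displacement = 4.0000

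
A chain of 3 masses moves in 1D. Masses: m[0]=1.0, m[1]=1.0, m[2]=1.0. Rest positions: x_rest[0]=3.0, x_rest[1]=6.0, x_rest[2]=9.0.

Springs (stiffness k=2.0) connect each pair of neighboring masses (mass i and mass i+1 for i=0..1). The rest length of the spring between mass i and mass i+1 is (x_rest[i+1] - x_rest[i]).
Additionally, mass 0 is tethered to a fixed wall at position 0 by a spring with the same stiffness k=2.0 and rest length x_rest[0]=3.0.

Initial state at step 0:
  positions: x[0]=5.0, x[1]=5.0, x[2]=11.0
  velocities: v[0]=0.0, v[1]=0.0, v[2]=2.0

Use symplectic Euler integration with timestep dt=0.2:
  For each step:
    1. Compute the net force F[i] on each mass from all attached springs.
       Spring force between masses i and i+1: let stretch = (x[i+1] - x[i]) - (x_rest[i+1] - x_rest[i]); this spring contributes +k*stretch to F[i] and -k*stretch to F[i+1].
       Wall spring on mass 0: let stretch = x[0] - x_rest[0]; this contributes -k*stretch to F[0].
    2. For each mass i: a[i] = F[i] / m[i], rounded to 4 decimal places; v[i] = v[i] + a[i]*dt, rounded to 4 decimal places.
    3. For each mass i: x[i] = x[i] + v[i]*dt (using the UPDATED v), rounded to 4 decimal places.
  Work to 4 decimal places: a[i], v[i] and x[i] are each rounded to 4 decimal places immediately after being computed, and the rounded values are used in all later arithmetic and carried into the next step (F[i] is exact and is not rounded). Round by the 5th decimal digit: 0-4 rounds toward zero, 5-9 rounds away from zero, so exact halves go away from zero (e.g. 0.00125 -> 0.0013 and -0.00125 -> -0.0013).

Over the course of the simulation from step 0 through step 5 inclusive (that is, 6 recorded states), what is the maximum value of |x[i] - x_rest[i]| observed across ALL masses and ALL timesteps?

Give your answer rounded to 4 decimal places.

Step 0: x=[5.0000 5.0000 11.0000] v=[0.0000 0.0000 2.0000]
Step 1: x=[4.6000 5.4800 11.1600] v=[-2.0000 2.4000 0.8000]
Step 2: x=[3.9024 6.3440 11.1056] v=[-3.4880 4.3200 -0.2720]
Step 3: x=[3.0879 7.3936 10.9103] v=[-4.0723 5.2480 -0.9766]
Step 4: x=[2.3709 8.3801 10.6736] v=[-3.5852 4.9324 -1.1833]
Step 5: x=[1.9449 9.0693 10.4935] v=[-2.1299 3.4461 -0.9007]
Max displacement = 3.0693

Answer: 3.0693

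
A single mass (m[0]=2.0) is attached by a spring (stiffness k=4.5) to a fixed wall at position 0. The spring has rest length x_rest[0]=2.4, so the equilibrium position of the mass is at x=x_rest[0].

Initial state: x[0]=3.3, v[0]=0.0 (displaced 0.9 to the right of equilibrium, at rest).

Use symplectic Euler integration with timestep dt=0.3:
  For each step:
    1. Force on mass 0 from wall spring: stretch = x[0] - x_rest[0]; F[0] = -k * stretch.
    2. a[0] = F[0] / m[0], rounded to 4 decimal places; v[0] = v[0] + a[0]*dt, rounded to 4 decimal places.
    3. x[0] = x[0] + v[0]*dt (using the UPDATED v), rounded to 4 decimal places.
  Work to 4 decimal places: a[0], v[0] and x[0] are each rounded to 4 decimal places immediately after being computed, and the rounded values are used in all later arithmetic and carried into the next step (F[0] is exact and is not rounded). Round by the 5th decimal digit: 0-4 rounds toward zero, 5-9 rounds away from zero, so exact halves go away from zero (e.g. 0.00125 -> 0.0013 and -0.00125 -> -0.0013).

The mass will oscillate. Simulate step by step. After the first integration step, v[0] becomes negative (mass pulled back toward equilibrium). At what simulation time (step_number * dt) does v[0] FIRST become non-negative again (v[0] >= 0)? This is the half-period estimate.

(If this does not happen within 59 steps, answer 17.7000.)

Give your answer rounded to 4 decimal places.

Answer: 2.1000

Derivation:
Step 0: x=[3.3000] v=[0.0000]
Step 1: x=[3.1178] v=[-0.6075]
Step 2: x=[2.7902] v=[-1.0920]
Step 3: x=[2.3836] v=[-1.3554]
Step 4: x=[1.9803] v=[-1.3443]
Step 5: x=[1.6620] v=[-1.0610]
Step 6: x=[1.4931] v=[-0.5629]
Step 7: x=[1.5079] v=[0.0493]
First v>=0 after going negative at step 7, time=2.1000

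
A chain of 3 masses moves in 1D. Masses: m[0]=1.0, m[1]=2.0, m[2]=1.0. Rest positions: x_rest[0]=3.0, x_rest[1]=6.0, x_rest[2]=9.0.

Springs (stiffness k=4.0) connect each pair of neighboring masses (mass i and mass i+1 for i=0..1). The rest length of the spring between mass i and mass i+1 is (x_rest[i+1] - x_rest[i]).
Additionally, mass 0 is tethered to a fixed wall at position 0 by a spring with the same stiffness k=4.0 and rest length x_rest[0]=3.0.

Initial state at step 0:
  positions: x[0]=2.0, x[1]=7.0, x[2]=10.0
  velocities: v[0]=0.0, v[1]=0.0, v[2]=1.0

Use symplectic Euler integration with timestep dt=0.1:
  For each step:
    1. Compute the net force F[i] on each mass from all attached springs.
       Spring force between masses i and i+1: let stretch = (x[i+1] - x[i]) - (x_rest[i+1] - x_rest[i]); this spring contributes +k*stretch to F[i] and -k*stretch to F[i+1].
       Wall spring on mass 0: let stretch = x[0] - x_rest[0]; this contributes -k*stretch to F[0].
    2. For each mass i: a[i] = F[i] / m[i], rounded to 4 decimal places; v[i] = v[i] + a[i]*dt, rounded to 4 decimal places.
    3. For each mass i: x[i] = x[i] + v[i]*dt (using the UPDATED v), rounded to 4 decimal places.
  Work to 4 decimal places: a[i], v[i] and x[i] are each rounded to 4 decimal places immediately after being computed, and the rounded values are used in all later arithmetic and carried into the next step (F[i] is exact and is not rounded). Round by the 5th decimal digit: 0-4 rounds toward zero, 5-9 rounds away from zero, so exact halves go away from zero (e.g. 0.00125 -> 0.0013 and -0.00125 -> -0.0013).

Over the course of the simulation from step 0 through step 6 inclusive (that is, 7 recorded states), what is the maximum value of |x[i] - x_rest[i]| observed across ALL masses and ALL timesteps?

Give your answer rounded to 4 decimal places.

Step 0: x=[2.0000 7.0000 10.0000] v=[0.0000 0.0000 1.0000]
Step 1: x=[2.1200 6.9600 10.1000] v=[1.2000 -0.4000 1.0000]
Step 2: x=[2.3488 6.8860 10.1944] v=[2.2880 -0.7400 0.9440]
Step 3: x=[2.6651 6.7874 10.2765] v=[3.1634 -0.9858 0.8206]
Step 4: x=[3.0397 6.6762 10.3390] v=[3.7463 -1.1124 0.6250]
Step 5: x=[3.4382 6.5655 10.3750] v=[3.9850 -1.1071 0.3599]
Step 6: x=[3.8243 6.4684 10.3786] v=[3.8606 -0.9707 0.0361]
Max displacement = 1.3786

Answer: 1.3786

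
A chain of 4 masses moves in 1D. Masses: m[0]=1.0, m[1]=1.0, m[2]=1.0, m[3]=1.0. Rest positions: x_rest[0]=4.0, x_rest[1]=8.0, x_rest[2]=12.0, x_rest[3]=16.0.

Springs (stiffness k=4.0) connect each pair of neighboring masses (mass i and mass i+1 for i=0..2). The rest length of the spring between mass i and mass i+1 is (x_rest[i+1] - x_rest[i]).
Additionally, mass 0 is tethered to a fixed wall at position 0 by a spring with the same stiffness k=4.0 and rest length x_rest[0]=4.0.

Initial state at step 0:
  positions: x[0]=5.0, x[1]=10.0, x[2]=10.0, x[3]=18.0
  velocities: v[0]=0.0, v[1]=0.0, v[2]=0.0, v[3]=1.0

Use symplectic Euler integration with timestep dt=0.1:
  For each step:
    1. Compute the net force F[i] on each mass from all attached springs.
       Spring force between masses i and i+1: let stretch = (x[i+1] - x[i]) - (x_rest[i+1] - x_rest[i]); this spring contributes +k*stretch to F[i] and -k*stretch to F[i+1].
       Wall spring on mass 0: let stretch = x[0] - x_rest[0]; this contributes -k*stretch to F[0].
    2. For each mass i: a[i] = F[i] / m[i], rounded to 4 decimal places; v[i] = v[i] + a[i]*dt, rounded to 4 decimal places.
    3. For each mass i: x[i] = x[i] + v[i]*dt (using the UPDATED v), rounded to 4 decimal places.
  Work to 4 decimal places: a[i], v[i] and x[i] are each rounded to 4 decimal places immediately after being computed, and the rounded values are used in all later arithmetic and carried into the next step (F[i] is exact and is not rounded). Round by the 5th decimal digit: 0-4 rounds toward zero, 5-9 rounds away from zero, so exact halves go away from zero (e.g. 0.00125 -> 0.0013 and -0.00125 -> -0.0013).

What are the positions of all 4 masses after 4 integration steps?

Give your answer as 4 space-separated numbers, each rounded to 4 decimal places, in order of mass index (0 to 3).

Answer: 4.8922 8.4039 12.6723 17.0337

Derivation:
Step 0: x=[5.0000 10.0000 10.0000 18.0000] v=[0.0000 0.0000 0.0000 1.0000]
Step 1: x=[5.0000 9.8000 10.3200 17.9400] v=[0.0000 -2.0000 3.2000 -0.6000]
Step 2: x=[4.9920 9.4288 10.9240 17.7352] v=[-0.0800 -3.7120 6.0400 -2.0480]
Step 3: x=[4.9618 8.9399 11.7406 17.4180] v=[-0.3021 -4.8886 8.1664 -3.1725]
Step 4: x=[4.8922 8.4039 12.6723 17.0337] v=[-0.6956 -5.3596 9.3171 -3.8435]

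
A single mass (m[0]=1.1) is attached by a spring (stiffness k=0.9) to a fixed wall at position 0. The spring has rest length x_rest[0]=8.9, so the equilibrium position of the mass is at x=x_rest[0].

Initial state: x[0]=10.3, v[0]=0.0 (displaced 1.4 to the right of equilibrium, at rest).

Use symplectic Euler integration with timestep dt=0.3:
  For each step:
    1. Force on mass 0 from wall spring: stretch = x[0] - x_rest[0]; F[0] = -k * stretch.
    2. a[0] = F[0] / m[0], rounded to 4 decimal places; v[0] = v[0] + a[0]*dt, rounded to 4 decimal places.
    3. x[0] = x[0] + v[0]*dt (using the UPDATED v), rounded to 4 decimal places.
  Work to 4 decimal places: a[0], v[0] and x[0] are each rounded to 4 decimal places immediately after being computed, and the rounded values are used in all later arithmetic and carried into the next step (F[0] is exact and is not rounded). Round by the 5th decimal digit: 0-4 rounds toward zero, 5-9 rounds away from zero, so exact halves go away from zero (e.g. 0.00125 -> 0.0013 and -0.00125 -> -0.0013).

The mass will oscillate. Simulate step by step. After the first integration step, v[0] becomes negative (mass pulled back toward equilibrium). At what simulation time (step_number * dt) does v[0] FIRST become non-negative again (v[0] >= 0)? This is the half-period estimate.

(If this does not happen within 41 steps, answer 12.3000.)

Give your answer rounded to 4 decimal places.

Answer: 3.6000

Derivation:
Step 0: x=[10.3000] v=[0.0000]
Step 1: x=[10.1969] v=[-0.3437]
Step 2: x=[9.9983] v=[-0.6620]
Step 3: x=[9.7188] v=[-0.9316]
Step 4: x=[9.3790] v=[-1.1326]
Step 5: x=[9.0039] v=[-1.2502]
Step 6: x=[8.6212] v=[-1.2757]
Step 7: x=[8.2590] v=[-1.2073]
Step 8: x=[7.9440] v=[-1.0500]
Step 9: x=[7.6994] v=[-0.8153]
Step 10: x=[7.5432] v=[-0.5206]
Step 11: x=[7.4869] v=[-0.1876]
Step 12: x=[7.5347] v=[0.1593]
First v>=0 after going negative at step 12, time=3.6000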